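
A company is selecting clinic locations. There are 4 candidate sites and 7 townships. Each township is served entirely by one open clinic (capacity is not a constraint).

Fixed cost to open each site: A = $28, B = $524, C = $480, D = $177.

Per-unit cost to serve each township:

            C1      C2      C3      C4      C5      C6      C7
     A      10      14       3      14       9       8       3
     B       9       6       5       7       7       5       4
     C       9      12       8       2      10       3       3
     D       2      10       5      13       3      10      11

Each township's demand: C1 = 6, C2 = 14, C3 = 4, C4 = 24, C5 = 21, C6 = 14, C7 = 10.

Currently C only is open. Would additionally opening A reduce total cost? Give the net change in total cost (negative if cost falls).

Yes — net change −13 (cost falls by 13).

Current service cost with {C}: 584.
Adding A: each township re-picks its cheapest; new service cost 543, saving 41.
Extra fixed cost: 28. Net change = 28 − 41 = -13.
(Totals: 1064 → 1051.)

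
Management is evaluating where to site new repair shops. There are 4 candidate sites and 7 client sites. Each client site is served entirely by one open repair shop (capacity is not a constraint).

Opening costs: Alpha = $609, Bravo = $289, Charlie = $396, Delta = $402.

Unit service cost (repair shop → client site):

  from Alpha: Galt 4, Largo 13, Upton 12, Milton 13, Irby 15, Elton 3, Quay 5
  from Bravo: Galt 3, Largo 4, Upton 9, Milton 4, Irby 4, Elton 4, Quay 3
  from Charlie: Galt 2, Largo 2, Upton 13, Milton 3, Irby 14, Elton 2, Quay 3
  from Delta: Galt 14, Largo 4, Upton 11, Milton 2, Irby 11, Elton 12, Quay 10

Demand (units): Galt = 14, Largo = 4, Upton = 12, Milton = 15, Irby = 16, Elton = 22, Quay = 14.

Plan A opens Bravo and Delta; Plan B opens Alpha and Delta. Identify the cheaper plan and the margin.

Plan A is cheaper by 476.

Plan A: {Bravo, Delta}: Galt→Bravo 3·14=42, Largo→Bravo 4·4=16, Upton→Bravo 9·12=108, Milton→Delta 2·15=30, Irby→Bravo 4·16=64, Elton→Bravo 4·22=88, Quay→Bravo 3·14=42. Service 390; fixed 691; total 1081.
Plan B: {Alpha, Delta}: Galt→Alpha 4·14=56, Largo→Delta 4·4=16, Upton→Delta 11·12=132, Milton→Delta 2·15=30, Irby→Delta 11·16=176, Elton→Alpha 3·22=66, Quay→Alpha 5·14=70. Service 546; fixed 1011; total 1557.
Difference: |1081 − 1557| = 476.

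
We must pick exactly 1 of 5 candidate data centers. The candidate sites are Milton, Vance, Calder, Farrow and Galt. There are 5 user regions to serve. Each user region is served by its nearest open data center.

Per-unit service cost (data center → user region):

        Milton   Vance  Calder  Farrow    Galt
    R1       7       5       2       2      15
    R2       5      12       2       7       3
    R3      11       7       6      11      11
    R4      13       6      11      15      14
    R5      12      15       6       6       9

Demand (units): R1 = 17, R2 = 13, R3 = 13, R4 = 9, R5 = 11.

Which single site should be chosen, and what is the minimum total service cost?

With exactly 1 open, each user region uses its cheapest among the chosen.
{Calder}: R1→Calder 2·17=34, R2→Calder 2·13=26, R3→Calder 6·13=78, R4→Calder 11·9=99, R5→Calder 6·11=66. Service cost 303.
{Farrow}: service cost 469
{Vance}: service cost 551
Among all 5 size-1 choices, {Calder} is lowest.

Choose Calder only; total service cost 303.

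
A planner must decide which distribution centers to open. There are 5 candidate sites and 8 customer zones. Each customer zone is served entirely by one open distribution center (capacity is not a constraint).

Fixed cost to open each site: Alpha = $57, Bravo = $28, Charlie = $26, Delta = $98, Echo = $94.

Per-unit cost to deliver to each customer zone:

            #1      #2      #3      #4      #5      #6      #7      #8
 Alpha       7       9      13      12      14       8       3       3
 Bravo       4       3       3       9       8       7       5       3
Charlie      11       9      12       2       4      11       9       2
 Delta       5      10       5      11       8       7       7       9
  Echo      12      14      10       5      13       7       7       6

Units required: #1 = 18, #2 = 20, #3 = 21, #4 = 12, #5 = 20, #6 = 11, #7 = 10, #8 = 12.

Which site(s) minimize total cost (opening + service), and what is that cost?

Open Bravo and Charlie; minimum total cost 504.

For any fixed open set, each customer zone goes to its cheapest open site; total = fixed + service.
{Bravo, Charlie}: #1→Bravo 4·18=72, #2→Bravo 3·20=60, #3→Bravo 3·21=63, #4→Charlie 2·12=24, #5→Charlie 4·20=80, #6→Bravo 7·11=77, #7→Bravo 5·10=50, #8→Charlie 2·12=24. Service 450; fixed 54; total 504.
{Alpha, Bravo, Charlie}: service 430 + fixed 111 = 541
{Bravo, Charlie, Echo}: service 450 + fixed 148 = 598
{Alpha, Bravo, Charlie, Delta, Echo}: service 430 + fixed 303 = 733
No other subset beats 504.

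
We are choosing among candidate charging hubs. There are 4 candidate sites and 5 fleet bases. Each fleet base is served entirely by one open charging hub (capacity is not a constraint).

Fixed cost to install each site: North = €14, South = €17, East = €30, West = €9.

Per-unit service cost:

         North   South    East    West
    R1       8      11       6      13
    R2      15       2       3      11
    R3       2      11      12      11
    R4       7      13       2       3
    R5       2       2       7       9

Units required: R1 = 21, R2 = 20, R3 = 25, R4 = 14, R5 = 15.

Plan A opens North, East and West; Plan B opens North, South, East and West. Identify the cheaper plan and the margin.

Plan A: {North, East, West}: R1→East 6·21=126, R2→East 3·20=60, R3→North 2·25=50, R4→East 2·14=28, R5→North 2·15=30. Service 294; fixed 53; total 347.
Plan B: {North, South, East, West}: R1→East 6·21=126, R2→South 2·20=40, R3→North 2·25=50, R4→East 2·14=28, R5→North 2·15=30. Service 274; fixed 70; total 344.
Difference: |347 − 344| = 3.

Plan B is cheaper by 3.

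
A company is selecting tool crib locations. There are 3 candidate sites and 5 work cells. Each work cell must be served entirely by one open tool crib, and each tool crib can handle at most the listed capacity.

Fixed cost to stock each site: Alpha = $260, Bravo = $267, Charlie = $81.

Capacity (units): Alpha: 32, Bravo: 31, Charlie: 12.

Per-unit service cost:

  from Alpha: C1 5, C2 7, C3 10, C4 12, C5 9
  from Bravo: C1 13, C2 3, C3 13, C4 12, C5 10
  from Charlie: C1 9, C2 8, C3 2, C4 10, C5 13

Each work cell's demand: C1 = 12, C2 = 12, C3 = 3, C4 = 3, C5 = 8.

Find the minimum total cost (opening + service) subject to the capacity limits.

Minimum total cost: 593

Open {Alpha, Charlie}: C1→Alpha 5·12=60, C2→Alpha 7·12=84, C3→Charlie 2·3=6, C4→Charlie 10·3=30, C5→Alpha 9·8=72.
Loads: Alpha carries 32/32, Charlie carries 6/12. Service 252; fixed 341; total 593.
Next best feasible plan costs 631.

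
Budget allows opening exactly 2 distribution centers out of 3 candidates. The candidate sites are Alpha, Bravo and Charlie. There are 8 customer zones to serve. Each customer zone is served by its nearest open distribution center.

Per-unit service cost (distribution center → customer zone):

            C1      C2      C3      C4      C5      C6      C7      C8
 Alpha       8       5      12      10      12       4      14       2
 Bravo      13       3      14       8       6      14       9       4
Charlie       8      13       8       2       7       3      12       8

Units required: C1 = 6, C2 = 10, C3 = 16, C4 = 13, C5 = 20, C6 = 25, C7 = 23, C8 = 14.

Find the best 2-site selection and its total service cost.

Choose Bravo and Charlie; total service cost 690.

With exactly 2 open, each customer zone uses its cheapest among the chosen.
{Bravo, Charlie}: C1→Charlie 8·6=48, C2→Bravo 3·10=30, C3→Charlie 8·16=128, C4→Charlie 2·13=26, C5→Bravo 6·20=120, C6→Charlie 3·25=75, C7→Bravo 9·23=207, C8→Bravo 4·14=56. Service cost 690.
{Alpha, Charlie}: service cost 771
{Alpha, Bravo}: service cost 829
Among all 3 size-2 choices, {Bravo, Charlie} is lowest.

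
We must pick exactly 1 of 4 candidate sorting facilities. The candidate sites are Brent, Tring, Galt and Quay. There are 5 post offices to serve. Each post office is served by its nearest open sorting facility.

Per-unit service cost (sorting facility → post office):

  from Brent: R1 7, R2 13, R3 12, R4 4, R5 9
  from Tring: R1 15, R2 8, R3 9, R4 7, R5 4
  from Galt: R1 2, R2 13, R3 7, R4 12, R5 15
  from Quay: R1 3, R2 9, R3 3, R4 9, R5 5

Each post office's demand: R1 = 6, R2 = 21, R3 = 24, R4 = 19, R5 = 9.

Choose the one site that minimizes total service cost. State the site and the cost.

Choose Quay only; total service cost 495.

With exactly 1 open, each post office uses its cheapest among the chosen.
{Quay}: R1→Quay 3·6=18, R2→Quay 9·21=189, R3→Quay 3·24=72, R4→Quay 9·19=171, R5→Quay 5·9=45. Service cost 495.
{Tring}: service cost 643
{Brent}: service cost 760
Among all 4 size-1 choices, {Quay} is lowest.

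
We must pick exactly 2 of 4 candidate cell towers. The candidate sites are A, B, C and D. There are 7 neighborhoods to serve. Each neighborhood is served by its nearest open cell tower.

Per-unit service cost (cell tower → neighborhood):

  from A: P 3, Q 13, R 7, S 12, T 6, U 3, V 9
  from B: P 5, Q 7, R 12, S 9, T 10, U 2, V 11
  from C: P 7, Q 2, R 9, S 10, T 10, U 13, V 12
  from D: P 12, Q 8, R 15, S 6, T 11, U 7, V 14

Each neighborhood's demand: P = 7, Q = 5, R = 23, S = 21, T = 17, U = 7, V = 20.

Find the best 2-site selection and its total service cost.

With exactly 2 open, each neighborhood uses its cheapest among the chosen.
{A, D}: P→A 3·7=21, Q→D 8·5=40, R→A 7·23=161, S→D 6·21=126, T→A 6·17=102, U→A 3·7=21, V→A 9·20=180. Service cost 651.
{A, B}: service cost 702
{A, C}: service cost 705
Among all 6 size-2 choices, {A, D} is lowest.

Choose A and D; total service cost 651.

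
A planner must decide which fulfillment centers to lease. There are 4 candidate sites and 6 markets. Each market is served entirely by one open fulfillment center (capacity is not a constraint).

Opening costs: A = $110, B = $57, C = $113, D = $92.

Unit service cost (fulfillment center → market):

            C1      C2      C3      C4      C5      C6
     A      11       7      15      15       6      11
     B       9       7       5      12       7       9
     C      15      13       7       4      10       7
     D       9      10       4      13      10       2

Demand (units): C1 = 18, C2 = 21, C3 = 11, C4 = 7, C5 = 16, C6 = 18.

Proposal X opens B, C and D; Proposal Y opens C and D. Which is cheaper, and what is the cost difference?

Proposal X: {B, C, D}: C1→B 9·18=162, C2→B 7·21=147, C3→D 4·11=44, C4→C 4·7=28, C5→B 7·16=112, C6→D 2·18=36. Service 529; fixed 262; total 791.
Proposal Y: {C, D}: C1→D 9·18=162, C2→D 10·21=210, C3→D 4·11=44, C4→C 4·7=28, C5→C 10·16=160, C6→D 2·18=36. Service 640; fixed 205; total 845.
Difference: |791 − 845| = 54.

Proposal X is cheaper by 54.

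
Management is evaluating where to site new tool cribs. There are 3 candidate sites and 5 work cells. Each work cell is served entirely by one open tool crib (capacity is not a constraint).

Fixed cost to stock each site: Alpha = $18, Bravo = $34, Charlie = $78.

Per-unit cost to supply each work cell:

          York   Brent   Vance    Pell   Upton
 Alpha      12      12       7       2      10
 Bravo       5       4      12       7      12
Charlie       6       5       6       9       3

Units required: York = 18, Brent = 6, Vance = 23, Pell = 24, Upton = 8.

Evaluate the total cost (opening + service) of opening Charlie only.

Total cost: 594

Each work cell is assigned to its cheapest site among the open ones.
{Charlie}: York→Charlie 6·18=108, Brent→Charlie 5·6=30, Vance→Charlie 6·23=138, Pell→Charlie 9·24=216, Upton→Charlie 3·8=24. Service 516; fixed 78; total 594.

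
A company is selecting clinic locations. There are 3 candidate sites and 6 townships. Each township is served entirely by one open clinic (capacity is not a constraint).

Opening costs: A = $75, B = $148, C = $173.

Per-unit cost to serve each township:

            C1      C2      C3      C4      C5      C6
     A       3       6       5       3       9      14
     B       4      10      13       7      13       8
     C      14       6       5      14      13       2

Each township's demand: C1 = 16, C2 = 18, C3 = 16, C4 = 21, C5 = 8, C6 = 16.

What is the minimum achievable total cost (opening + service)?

Minimum total cost: 651

For any fixed open set, each township goes to its cheapest open site; total = fixed + service.
{A, C}: C1→A 3·16=48, C2→A 6·18=108, C3→A 5·16=80, C4→A 3·21=63, C5→A 9·8=72, C6→C 2·16=32. Service 403; fixed 248; total 651.
{A}: service 595 + fixed 75 = 670
{A, B}: C1→A 3·16=48, C2→A 6·18=108, C3→A 5·16=80, C4→A 3·21=63, C5→A 9·8=72, C6→B 8·16=128. Service 499; fixed 223; total 722.
{A, B, C}: service 403 + fixed 396 = 799
No other subset beats 651.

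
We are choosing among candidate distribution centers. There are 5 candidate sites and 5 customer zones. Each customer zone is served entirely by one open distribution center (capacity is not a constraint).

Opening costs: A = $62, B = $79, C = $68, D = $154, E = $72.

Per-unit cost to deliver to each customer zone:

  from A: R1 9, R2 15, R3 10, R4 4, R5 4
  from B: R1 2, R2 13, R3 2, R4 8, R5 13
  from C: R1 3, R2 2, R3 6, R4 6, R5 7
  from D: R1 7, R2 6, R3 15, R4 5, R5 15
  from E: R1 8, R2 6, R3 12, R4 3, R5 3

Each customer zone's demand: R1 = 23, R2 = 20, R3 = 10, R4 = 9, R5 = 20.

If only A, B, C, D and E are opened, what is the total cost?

Total cost: 628

Each customer zone is assigned to its cheapest site among the open ones.
{A, B, C, D, E}: R1→B 2·23=46, R2→C 2·20=40, R3→B 2·10=20, R4→E 3·9=27, R5→E 3·20=60. Service 193; fixed 435; total 628.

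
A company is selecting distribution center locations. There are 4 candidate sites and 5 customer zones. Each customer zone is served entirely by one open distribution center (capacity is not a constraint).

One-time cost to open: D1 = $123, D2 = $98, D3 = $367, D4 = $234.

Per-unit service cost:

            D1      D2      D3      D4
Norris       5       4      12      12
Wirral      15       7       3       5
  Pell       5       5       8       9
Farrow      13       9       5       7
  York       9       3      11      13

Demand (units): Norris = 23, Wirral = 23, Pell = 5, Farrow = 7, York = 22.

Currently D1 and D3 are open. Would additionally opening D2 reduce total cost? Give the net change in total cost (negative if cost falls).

Yes — net change −57 (cost falls by 57).

Current service cost with {D1, D3}: 442.
Adding D2: each customer zone re-picks its cheapest; new service cost 287, saving 155.
Extra fixed cost: 98. Net change = 98 − 155 = -57.
(Totals: 932 → 875.)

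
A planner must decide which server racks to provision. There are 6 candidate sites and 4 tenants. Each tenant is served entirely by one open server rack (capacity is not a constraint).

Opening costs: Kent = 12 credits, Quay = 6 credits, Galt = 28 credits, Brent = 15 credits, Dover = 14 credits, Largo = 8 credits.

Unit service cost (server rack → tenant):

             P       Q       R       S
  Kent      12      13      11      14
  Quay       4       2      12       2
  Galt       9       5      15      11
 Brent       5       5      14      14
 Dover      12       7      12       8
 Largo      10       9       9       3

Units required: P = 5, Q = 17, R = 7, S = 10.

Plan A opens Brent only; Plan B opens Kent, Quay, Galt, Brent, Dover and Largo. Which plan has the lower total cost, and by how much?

Plan B is cheaper by 143.

Plan A: {Brent}: P→Brent 5·5=25, Q→Brent 5·17=85, R→Brent 14·7=98, S→Brent 14·10=140. Service 348; fixed 15; total 363.
Plan B: {Kent, Quay, Galt, Brent, Dover, Largo}: P→Quay 4·5=20, Q→Quay 2·17=34, R→Largo 9·7=63, S→Quay 2·10=20. Service 137; fixed 83; total 220.
Difference: |363 − 220| = 143.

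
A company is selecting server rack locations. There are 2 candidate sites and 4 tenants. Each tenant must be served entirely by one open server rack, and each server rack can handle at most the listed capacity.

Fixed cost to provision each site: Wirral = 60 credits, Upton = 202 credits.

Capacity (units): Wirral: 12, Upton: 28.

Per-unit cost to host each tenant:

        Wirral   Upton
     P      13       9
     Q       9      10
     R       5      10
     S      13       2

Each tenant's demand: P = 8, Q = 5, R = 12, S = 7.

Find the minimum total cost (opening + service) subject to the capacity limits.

Minimum total cost: 458

Open {Wirral, Upton}: P→Upton 9·8=72, Q→Upton 10·5=50, R→Wirral 5·12=60, S→Upton 2·7=14.
Loads: Wirral carries 12/12, Upton carries 20/28. Service 196; fixed 262; total 458.
Next best feasible plan costs 513.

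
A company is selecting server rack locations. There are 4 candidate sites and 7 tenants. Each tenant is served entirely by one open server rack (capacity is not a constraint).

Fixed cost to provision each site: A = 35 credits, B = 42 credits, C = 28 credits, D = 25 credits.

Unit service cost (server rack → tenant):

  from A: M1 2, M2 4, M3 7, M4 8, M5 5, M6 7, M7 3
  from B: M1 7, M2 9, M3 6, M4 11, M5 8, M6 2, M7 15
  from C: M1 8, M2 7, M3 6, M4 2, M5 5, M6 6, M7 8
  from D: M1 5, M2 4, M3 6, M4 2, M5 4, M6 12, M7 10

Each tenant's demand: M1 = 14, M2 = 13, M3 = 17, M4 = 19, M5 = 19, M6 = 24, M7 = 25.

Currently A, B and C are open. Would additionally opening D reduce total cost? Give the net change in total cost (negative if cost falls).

No — net change +6 (cost rises by 6).

Current service cost with {A, B, C}: 438.
Adding D: each tenant re-picks its cheapest; new service cost 419, saving 19.
Extra fixed cost: 25. Net change = 25 − 19 = 6.
(Totals: 543 → 549.)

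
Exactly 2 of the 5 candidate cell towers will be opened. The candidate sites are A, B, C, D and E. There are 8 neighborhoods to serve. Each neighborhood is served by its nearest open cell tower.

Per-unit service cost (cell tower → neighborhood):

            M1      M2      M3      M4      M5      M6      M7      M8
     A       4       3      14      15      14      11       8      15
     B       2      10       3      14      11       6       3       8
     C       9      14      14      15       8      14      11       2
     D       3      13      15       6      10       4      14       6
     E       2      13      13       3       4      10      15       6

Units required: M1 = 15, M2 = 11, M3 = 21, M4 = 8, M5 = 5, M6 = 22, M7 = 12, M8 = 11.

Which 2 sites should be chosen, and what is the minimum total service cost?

With exactly 2 open, each neighborhood uses its cheapest among the chosen.
{B, E}: M1→B 2·15=30, M2→B 10·11=110, M3→B 3·21=63, M4→E 3·8=24, M5→E 4·5=20, M6→B 6·22=132, M7→B 3·12=36, M8→E 6·11=66. Service cost 481.
{B, D}: service cost 491
{B, C}: service cost 545
Among all 10 size-2 choices, {B, E} is lowest.

Choose B and E; total service cost 481.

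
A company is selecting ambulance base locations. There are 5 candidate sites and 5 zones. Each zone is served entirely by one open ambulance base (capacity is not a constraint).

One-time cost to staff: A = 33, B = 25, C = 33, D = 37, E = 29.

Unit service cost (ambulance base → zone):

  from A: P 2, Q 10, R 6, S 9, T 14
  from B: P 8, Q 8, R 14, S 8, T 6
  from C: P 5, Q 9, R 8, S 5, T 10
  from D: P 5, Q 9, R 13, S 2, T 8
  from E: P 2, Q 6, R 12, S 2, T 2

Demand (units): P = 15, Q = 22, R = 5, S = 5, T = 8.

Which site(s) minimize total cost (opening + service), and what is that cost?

Open E only; minimum total cost 277.

For any fixed open set, each zone goes to its cheapest open site; total = fixed + service.
{E}: P→E 2·15=30, Q→E 6·22=132, R→E 12·5=60, S→E 2·5=10, T→E 2·8=16. Service 248; fixed 29; total 277.
{A, E}: P→A 2·15=30, Q→E 6·22=132, R→A 6·5=30, S→E 2·5=10, T→E 2·8=16. Service 218; fixed 62; total 280.
{C, E}: service 228 + fixed 62 = 290
{A, B, C, D, E}: service 218 + fixed 157 = 375
No other subset beats 277.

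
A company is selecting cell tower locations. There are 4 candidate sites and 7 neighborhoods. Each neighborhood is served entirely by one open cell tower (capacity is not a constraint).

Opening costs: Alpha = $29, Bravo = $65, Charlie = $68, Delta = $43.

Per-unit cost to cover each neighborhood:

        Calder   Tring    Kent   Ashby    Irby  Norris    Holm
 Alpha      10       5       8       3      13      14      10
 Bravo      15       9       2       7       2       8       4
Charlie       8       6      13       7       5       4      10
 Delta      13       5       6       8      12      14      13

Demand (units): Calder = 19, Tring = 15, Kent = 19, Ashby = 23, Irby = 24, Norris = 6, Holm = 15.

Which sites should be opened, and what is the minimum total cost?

Open Alpha and Bravo; minimum total cost 622.

For any fixed open set, each neighborhood goes to its cheapest open site; total = fixed + service.
{Alpha, Bravo}: Calder→Alpha 10·19=190, Tring→Alpha 5·15=75, Kent→Bravo 2·19=38, Ashby→Alpha 3·23=69, Irby→Bravo 2·24=48, Norris→Bravo 8·6=48, Holm→Bravo 4·15=60. Service 528; fixed 94; total 622.
{Alpha, Bravo, Charlie}: service 466 + fixed 162 = 628
{Alpha, Bravo, Delta}: Calder→Alpha 10·19=190, Tring→Alpha 5·15=75, Kent→Bravo 2·19=38, Ashby→Alpha 3·23=69, Irby→Bravo 2·24=48, Norris→Bravo 8·6=48, Holm→Bravo 4·15=60. Service 528; fixed 137; total 665.
{Alpha, Bravo, Charlie, Delta}: service 466 + fixed 205 = 671
No other subset beats 622.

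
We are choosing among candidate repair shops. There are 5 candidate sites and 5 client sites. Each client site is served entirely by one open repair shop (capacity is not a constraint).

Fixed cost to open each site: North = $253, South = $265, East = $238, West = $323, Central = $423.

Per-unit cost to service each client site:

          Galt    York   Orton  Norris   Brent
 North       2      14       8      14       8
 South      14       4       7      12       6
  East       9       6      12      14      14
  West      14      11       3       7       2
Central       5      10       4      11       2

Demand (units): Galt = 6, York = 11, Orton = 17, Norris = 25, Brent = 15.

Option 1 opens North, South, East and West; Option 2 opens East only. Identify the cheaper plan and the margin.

Option 2 is cheaper by 269.

Option 1: {North, South, East, West}: Galt→North 2·6=12, York→South 4·11=44, Orton→West 3·17=51, Norris→West 7·25=175, Brent→West 2·15=30. Service 312; fixed 1079; total 1391.
Option 2: {East}: Galt→East 9·6=54, York→East 6·11=66, Orton→East 12·17=204, Norris→East 14·25=350, Brent→East 14·15=210. Service 884; fixed 238; total 1122.
Difference: |1391 − 1122| = 269.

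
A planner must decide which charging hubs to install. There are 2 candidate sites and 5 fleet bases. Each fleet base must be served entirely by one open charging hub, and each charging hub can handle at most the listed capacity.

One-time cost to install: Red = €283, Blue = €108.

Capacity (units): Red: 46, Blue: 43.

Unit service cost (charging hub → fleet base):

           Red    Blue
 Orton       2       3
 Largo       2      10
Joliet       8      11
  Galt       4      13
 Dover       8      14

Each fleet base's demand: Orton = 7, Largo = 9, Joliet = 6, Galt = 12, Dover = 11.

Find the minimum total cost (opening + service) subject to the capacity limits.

Open {Red}: Orton→Red 2·7=14, Largo→Red 2·9=18, Joliet→Red 8·6=48, Galt→Red 4·12=48, Dover→Red 8·11=88.
Loads: Red carries 45/46. Service 216; fixed 283; total 499.
Next best feasible plan costs 607.

Minimum total cost: 499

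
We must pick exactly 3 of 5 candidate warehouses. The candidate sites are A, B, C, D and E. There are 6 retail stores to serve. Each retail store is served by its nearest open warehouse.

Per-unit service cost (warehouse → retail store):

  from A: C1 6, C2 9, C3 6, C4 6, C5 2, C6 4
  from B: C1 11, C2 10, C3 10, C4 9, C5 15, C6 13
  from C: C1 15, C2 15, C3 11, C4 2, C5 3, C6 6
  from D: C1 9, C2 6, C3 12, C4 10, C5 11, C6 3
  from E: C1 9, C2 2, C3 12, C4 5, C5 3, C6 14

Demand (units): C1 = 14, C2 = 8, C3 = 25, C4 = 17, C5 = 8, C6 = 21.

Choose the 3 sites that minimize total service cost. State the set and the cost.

With exactly 3 open, each retail store uses its cheapest among the chosen.
{A, C, E}: C1→A 6·14=84, C2→E 2·8=16, C3→A 6·25=150, C4→C 2·17=34, C5→A 2·8=16, C6→A 4·21=84. Service cost 384.
{A, C, D}: service cost 395
{A, D, E}: service cost 414
Among all 10 size-3 choices, {A, C, E} is lowest.

Choose A, C and E; total service cost 384.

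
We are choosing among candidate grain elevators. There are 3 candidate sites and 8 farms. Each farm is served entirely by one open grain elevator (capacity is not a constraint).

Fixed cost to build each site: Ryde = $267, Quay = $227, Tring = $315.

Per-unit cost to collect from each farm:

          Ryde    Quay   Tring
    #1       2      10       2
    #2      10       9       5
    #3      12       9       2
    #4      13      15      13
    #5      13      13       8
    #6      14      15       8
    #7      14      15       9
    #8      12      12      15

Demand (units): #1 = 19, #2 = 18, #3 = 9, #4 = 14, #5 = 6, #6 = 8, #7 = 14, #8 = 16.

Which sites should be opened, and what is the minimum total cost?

Open Tring only; minimum total cost 1121.

For any fixed open set, each farm goes to its cheapest open site; total = fixed + service.
{Tring}: #1→Tring 2·19=38, #2→Tring 5·18=90, #3→Tring 2·9=18, #4→Tring 13·14=182, #5→Tring 8·6=48, #6→Tring 8·8=64, #7→Tring 9·14=126, #8→Tring 15·16=240. Service 806; fixed 315; total 1121.
{Quay, Tring}: #1→Tring 2·19=38, #2→Tring 5·18=90, #3→Tring 2·9=18, #4→Tring 13·14=182, #5→Tring 8·6=48, #6→Tring 8·8=64, #7→Tring 9·14=126, #8→Quay 12·16=192. Service 758; fixed 542; total 1300.
{Ryde, Tring}: #1→Ryde 2·19=38, #2→Tring 5·18=90, #3→Tring 2·9=18, #4→Ryde 13·14=182, #5→Tring 8·6=48, #6→Tring 8·8=64, #7→Tring 9·14=126, #8→Ryde 12·16=192. Service 758; fixed 582; total 1340.
{Ryde, Quay, Tring}: #1→Ryde 2·19=38, #2→Tring 5·18=90, #3→Tring 2·9=18, #4→Ryde 13·14=182, #5→Tring 8·6=48, #6→Tring 8·8=64, #7→Tring 9·14=126, #8→Ryde 12·16=192. Service 758; fixed 809; total 1567.
No other subset beats 1121.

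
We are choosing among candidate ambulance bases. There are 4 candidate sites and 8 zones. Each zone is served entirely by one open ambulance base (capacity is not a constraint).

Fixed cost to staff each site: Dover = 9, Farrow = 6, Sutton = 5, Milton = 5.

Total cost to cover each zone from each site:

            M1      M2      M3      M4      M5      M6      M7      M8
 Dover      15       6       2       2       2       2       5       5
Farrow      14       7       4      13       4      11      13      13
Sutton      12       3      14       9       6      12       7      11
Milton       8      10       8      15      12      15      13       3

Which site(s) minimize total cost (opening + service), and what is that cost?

For any fixed open set, each zone goes to its cheapest open site; total = fixed + service.
{Dover, Milton}: M1→Milton 8, M2→Dover 6, M3→Dover 2, M4→Dover 2, M5→Dover 2, M6→Dover 2, M7→Dover 5, M8→Milton 3. Service 30; fixed 14; total 44.
{Dover, Sutton, Milton}: M1→Milton 8, M2→Sutton 3, M3→Dover 2, M4→Dover 2, M5→Dover 2, M6→Dover 2, M7→Dover 5, M8→Milton 3. Service 27; fixed 19; total 46.
{Dover, Sutton}: M1→Sutton 12, M2→Sutton 3, M3→Dover 2, M4→Dover 2, M5→Dover 2, M6→Dover 2, M7→Dover 5, M8→Dover 5. Service 33; fixed 14; total 47.
{Dover, Farrow, Sutton, Milton}: service 27 + fixed 25 = 52
(All 15 nonempty subsets were checked; Dover and Milton is lowest.)

Open Dover and Milton; minimum total cost 44.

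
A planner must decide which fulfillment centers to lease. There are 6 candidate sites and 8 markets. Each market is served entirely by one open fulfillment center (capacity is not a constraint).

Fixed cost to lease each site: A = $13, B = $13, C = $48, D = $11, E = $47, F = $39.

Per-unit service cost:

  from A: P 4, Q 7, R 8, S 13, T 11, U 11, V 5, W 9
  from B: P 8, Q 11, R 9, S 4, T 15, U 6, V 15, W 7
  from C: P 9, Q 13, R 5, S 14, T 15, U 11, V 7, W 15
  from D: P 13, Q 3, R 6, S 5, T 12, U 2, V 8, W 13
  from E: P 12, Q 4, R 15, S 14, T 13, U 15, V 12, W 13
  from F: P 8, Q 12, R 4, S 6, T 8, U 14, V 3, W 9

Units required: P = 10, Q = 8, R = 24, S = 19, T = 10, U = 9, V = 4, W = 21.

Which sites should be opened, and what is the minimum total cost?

For any fixed open set, each market goes to its cheapest open site; total = fixed + service.
{A, B, D, F}: P→A 4·10=40, Q→D 3·8=24, R→F 4·24=96, S→B 4·19=76, T→F 8·10=80, U→D 2·9=18, V→F 3·4=12, W→B 7·21=147. Service 493; fixed 76; total 569.
{B, D, F}: P→B 8·10=80, Q→D 3·8=24, R→F 4·24=96, S→B 4·19=76, T→F 8·10=80, U→D 2·9=18, V→F 3·4=12, W→B 7·21=147. Service 533; fixed 63; total 596.
{A, B, D}: service 579 + fixed 37 = 616
{A, B, C, D, E, F}: service 493 + fixed 171 = 664
No other subset beats 569.

Open A, B, D and F; minimum total cost 569.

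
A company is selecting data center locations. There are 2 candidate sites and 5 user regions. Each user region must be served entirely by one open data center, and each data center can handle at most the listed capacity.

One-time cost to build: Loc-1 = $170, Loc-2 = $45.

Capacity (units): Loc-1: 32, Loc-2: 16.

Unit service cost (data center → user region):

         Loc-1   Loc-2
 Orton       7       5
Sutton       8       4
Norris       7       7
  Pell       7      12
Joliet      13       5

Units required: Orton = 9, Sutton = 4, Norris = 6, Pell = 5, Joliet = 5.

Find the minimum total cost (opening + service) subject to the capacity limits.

Open {Loc-1, Loc-2}: Orton→Loc-2 5·9=45, Sutton→Loc-1 8·4=32, Norris→Loc-1 7·6=42, Pell→Loc-1 7·5=35, Joliet→Loc-2 5·5=25.
Loads: Loc-1 carries 15/32, Loc-2 carries 14/16. Service 179; fixed 215; total 394.
Next best feasible plan costs 396.

Minimum total cost: 394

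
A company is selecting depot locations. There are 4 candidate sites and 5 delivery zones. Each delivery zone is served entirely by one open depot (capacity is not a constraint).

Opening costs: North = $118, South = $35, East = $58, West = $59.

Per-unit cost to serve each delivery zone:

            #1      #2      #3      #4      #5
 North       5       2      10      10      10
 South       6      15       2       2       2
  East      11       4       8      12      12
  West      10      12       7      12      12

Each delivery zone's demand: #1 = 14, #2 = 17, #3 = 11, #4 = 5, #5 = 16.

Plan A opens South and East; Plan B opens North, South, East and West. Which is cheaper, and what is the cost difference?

Plan A is cheaper by 129.

Plan A: {South, East}: #1→South 6·14=84, #2→East 4·17=68, #3→South 2·11=22, #4→South 2·5=10, #5→South 2·16=32. Service 216; fixed 93; total 309.
Plan B: {North, South, East, West}: #1→North 5·14=70, #2→North 2·17=34, #3→South 2·11=22, #4→South 2·5=10, #5→South 2·16=32. Service 168; fixed 270; total 438.
Difference: |309 − 438| = 129.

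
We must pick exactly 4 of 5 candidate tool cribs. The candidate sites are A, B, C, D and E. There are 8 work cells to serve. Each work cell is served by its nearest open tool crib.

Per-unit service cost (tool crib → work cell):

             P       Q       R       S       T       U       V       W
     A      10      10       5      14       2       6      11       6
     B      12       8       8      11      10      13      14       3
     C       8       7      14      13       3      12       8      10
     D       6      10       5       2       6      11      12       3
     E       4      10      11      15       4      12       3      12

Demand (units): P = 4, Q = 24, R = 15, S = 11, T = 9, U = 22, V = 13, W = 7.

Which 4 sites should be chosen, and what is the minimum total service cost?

Choose A, C, D and E; total service cost 491.

With exactly 4 open, each work cell uses its cheapest among the chosen.
{A, C, D, E}: P→E 4·4=16, Q→C 7·24=168, R→A 5·15=75, S→D 2·11=22, T→A 2·9=18, U→A 6·22=132, V→E 3·13=39, W→D 3·7=21. Service cost 491.
{A, B, D, E}: service cost 515
{A, B, C, D}: service cost 564
Among all 5 size-4 choices, {A, C, D, E} is lowest.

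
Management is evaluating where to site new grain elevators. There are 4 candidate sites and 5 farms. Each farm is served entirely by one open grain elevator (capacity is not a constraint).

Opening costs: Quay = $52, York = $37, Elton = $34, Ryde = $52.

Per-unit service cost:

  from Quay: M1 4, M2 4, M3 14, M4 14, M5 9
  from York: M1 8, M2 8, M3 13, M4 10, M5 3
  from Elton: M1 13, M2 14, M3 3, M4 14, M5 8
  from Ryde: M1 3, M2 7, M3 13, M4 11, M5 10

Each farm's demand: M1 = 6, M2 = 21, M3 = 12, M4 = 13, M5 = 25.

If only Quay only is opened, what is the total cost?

Total cost: 735

Each farm is assigned to its cheapest site among the open ones.
{Quay}: M1→Quay 4·6=24, M2→Quay 4·21=84, M3→Quay 14·12=168, M4→Quay 14·13=182, M5→Quay 9·25=225. Service 683; fixed 52; total 735.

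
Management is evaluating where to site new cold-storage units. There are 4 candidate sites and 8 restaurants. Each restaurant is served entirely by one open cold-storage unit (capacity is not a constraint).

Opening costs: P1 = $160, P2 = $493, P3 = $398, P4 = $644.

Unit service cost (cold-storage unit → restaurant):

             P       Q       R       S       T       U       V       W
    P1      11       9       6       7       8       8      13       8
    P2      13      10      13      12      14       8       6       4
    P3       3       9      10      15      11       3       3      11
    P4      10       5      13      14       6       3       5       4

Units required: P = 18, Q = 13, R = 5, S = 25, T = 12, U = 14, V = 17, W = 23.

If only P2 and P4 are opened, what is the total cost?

Each restaurant is assigned to its cheapest site among the open ones.
{P2, P4}: P→P4 10·18=180, Q→P4 5·13=65, R→P2 13·5=65, S→P2 12·25=300, T→P4 6·12=72, U→P4 3·14=42, V→P4 5·17=85, W→P2 4·23=92. Service 901; fixed 1137; total 2038.

Total cost: 2038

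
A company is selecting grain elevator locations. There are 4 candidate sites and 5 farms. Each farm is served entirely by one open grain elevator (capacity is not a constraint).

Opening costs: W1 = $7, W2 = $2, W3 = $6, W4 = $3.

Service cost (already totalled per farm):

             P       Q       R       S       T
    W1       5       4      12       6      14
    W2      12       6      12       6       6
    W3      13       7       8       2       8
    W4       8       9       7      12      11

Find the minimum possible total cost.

Minimum total cost: 38

For any fixed open set, each farm goes to its cheapest open site; total = fixed + service.
{W2, W4}: P→W4 8, Q→W2 6, R→W4 7, S→W2 6, T→W2 6. Service 33; fixed 5; total 38.
{W1, W2, W3}: P→W1 5, Q→W1 4, R→W3 8, S→W3 2, T→W2 6. Service 25; fixed 15; total 40.
{W1, W2, W4}: P→W1 5, Q→W1 4, R→W4 7, S→W1 6, T→W2 6. Service 28; fixed 12; total 40.
{W1, W2, W3, W4}: service 24 + fixed 18 = 42
(All 15 nonempty subsets were checked; W2 and W4 is lowest.)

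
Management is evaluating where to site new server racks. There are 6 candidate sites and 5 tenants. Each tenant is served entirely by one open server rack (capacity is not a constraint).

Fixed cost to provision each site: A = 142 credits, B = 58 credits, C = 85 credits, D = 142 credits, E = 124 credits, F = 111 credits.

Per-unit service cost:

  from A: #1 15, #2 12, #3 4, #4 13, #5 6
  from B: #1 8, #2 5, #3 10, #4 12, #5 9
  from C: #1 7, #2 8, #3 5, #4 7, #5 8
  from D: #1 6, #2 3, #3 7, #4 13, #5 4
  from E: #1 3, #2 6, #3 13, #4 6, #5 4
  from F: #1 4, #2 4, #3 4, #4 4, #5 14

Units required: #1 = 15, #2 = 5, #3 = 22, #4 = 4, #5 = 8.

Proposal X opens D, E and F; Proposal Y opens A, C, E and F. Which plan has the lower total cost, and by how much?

Proposal X: {D, E, F}: #1→E 3·15=45, #2→D 3·5=15, #3→F 4·22=88, #4→F 4·4=16, #5→D 4·8=32. Service 196; fixed 377; total 573.
Proposal Y: {A, C, E, F}: #1→E 3·15=45, #2→F 4·5=20, #3→A 4·22=88, #4→F 4·4=16, #5→E 4·8=32. Service 201; fixed 462; total 663.
Difference: |573 − 663| = 90.

Proposal X is cheaper by 90.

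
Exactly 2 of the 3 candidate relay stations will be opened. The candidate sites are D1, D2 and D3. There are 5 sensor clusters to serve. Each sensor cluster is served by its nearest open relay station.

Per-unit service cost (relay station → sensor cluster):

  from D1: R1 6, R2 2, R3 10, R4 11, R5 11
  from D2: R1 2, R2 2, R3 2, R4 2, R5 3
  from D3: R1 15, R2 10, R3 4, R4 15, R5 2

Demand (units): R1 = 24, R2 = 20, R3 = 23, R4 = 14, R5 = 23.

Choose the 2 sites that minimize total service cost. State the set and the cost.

With exactly 2 open, each sensor cluster uses its cheapest among the chosen.
{D2, D3}: R1→D2 2·24=48, R2→D2 2·20=40, R3→D2 2·23=46, R4→D2 2·14=28, R5→D3 2·23=46. Service cost 208.
{D1, D2}: service cost 231
{D1, D3}: service cost 476
Among all 3 size-2 choices, {D2, D3} is lowest.

Choose D2 and D3; total service cost 208.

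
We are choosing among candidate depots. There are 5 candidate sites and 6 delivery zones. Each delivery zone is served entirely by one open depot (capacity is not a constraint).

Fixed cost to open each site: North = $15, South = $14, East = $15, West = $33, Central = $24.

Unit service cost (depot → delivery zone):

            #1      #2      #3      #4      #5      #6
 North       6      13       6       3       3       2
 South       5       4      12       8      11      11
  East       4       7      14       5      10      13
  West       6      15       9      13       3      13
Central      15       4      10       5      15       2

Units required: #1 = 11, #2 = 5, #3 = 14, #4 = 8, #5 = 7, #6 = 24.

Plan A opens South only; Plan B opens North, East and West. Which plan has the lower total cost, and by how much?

Plan A: {South}: #1→South 5·11=55, #2→South 4·5=20, #3→South 12·14=168, #4→South 8·8=64, #5→South 11·7=77, #6→South 11·24=264. Service 648; fixed 14; total 662.
Plan B: {North, East, West}: #1→East 4·11=44, #2→East 7·5=35, #3→North 6·14=84, #4→North 3·8=24, #5→North 3·7=21, #6→North 2·24=48. Service 256; fixed 63; total 319.
Difference: |662 − 319| = 343.

Plan B is cheaper by 343.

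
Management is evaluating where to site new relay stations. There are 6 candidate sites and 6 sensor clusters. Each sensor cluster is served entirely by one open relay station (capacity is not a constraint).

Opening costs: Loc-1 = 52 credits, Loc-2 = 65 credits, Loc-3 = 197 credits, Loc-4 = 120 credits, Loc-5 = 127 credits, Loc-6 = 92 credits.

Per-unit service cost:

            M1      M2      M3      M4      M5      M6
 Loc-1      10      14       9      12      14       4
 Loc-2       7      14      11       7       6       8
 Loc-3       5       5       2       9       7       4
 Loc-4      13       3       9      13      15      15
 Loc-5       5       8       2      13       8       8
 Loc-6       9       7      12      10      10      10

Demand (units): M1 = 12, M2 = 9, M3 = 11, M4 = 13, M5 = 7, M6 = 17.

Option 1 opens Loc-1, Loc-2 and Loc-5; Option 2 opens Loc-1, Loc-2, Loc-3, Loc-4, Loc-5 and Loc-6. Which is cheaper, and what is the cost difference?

Option 1 is cheaper by 364.

Option 1: {Loc-1, Loc-2, Loc-5}: M1→Loc-5 5·12=60, M2→Loc-5 8·9=72, M3→Loc-5 2·11=22, M4→Loc-2 7·13=91, M5→Loc-2 6·7=42, M6→Loc-1 4·17=68. Service 355; fixed 244; total 599.
Option 2: {Loc-1, Loc-2, Loc-3, Loc-4, Loc-5, Loc-6}: M1→Loc-3 5·12=60, M2→Loc-4 3·9=27, M3→Loc-3 2·11=22, M4→Loc-2 7·13=91, M5→Loc-2 6·7=42, M6→Loc-1 4·17=68. Service 310; fixed 653; total 963.
Difference: |599 − 963| = 364.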